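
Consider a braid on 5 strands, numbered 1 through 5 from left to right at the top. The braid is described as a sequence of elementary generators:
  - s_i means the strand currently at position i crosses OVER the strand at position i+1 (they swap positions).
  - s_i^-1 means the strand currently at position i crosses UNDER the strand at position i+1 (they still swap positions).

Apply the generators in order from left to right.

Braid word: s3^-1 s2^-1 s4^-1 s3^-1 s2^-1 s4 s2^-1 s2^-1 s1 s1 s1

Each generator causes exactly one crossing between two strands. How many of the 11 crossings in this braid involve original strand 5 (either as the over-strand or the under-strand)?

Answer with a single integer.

Gen 1: crossing 3x4. Involves strand 5? no. Count so far: 0
Gen 2: crossing 2x4. Involves strand 5? no. Count so far: 0
Gen 3: crossing 3x5. Involves strand 5? yes. Count so far: 1
Gen 4: crossing 2x5. Involves strand 5? yes. Count so far: 2
Gen 5: crossing 4x5. Involves strand 5? yes. Count so far: 3
Gen 6: crossing 2x3. Involves strand 5? no. Count so far: 3
Gen 7: crossing 5x4. Involves strand 5? yes. Count so far: 4
Gen 8: crossing 4x5. Involves strand 5? yes. Count so far: 5
Gen 9: crossing 1x5. Involves strand 5? yes. Count so far: 6
Gen 10: crossing 5x1. Involves strand 5? yes. Count so far: 7
Gen 11: crossing 1x5. Involves strand 5? yes. Count so far: 8

Answer: 8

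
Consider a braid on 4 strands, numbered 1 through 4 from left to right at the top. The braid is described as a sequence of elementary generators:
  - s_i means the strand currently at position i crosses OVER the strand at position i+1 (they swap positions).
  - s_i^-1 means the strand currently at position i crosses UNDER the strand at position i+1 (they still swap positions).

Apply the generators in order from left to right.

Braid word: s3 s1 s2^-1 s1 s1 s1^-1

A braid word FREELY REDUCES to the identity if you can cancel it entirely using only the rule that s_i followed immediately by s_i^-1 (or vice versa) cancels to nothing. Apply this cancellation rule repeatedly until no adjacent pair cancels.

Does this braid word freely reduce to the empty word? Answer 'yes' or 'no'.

Answer: no

Derivation:
Gen 1 (s3): push. Stack: [s3]
Gen 2 (s1): push. Stack: [s3 s1]
Gen 3 (s2^-1): push. Stack: [s3 s1 s2^-1]
Gen 4 (s1): push. Stack: [s3 s1 s2^-1 s1]
Gen 5 (s1): push. Stack: [s3 s1 s2^-1 s1 s1]
Gen 6 (s1^-1): cancels prior s1. Stack: [s3 s1 s2^-1 s1]
Reduced word: s3 s1 s2^-1 s1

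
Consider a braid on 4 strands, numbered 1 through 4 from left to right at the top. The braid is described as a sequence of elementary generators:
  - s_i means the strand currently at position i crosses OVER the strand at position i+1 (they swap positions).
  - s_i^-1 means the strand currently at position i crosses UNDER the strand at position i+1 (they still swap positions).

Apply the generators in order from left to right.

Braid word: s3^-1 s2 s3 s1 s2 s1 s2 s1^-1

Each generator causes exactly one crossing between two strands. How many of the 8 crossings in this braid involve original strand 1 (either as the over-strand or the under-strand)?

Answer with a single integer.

Answer: 4

Derivation:
Gen 1: crossing 3x4. Involves strand 1? no. Count so far: 0
Gen 2: crossing 2x4. Involves strand 1? no. Count so far: 0
Gen 3: crossing 2x3. Involves strand 1? no. Count so far: 0
Gen 4: crossing 1x4. Involves strand 1? yes. Count so far: 1
Gen 5: crossing 1x3. Involves strand 1? yes. Count so far: 2
Gen 6: crossing 4x3. Involves strand 1? no. Count so far: 2
Gen 7: crossing 4x1. Involves strand 1? yes. Count so far: 3
Gen 8: crossing 3x1. Involves strand 1? yes. Count so far: 4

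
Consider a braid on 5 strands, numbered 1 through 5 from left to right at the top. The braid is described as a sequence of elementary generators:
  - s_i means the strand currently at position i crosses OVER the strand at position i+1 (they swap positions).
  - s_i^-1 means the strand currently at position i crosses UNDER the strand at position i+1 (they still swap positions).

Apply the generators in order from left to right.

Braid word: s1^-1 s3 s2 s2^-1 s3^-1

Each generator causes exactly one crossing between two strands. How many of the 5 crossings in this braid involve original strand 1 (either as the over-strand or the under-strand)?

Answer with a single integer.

Gen 1: crossing 1x2. Involves strand 1? yes. Count so far: 1
Gen 2: crossing 3x4. Involves strand 1? no. Count so far: 1
Gen 3: crossing 1x4. Involves strand 1? yes. Count so far: 2
Gen 4: crossing 4x1. Involves strand 1? yes. Count so far: 3
Gen 5: crossing 4x3. Involves strand 1? no. Count so far: 3

Answer: 3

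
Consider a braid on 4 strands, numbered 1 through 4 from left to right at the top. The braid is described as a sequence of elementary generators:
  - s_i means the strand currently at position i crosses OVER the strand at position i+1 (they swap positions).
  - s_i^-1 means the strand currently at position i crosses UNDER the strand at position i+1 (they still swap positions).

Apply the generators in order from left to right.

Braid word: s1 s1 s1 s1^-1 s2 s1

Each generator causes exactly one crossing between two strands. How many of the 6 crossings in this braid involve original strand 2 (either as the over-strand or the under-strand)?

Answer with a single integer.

Answer: 5

Derivation:
Gen 1: crossing 1x2. Involves strand 2? yes. Count so far: 1
Gen 2: crossing 2x1. Involves strand 2? yes. Count so far: 2
Gen 3: crossing 1x2. Involves strand 2? yes. Count so far: 3
Gen 4: crossing 2x1. Involves strand 2? yes. Count so far: 4
Gen 5: crossing 2x3. Involves strand 2? yes. Count so far: 5
Gen 6: crossing 1x3. Involves strand 2? no. Count so far: 5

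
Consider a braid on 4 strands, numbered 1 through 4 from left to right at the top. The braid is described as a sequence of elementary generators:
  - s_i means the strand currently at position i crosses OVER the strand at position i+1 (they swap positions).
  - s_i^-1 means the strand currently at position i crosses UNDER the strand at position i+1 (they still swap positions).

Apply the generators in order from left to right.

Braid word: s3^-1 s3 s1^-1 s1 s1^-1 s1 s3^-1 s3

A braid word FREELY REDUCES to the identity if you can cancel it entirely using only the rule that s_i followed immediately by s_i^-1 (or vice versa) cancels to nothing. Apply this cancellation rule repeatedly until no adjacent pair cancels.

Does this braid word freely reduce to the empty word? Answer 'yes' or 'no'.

Answer: yes

Derivation:
Gen 1 (s3^-1): push. Stack: [s3^-1]
Gen 2 (s3): cancels prior s3^-1. Stack: []
Gen 3 (s1^-1): push. Stack: [s1^-1]
Gen 4 (s1): cancels prior s1^-1. Stack: []
Gen 5 (s1^-1): push. Stack: [s1^-1]
Gen 6 (s1): cancels prior s1^-1. Stack: []
Gen 7 (s3^-1): push. Stack: [s3^-1]
Gen 8 (s3): cancels prior s3^-1. Stack: []
Reduced word: (empty)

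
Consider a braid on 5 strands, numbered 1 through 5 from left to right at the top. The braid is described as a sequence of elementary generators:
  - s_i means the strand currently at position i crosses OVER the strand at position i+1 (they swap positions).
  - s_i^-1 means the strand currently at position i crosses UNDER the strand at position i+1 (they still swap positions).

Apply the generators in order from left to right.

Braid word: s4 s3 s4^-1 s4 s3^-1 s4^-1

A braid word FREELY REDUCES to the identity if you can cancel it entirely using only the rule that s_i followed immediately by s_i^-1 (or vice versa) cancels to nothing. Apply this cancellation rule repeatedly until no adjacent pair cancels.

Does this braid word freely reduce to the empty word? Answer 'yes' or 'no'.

Answer: yes

Derivation:
Gen 1 (s4): push. Stack: [s4]
Gen 2 (s3): push. Stack: [s4 s3]
Gen 3 (s4^-1): push. Stack: [s4 s3 s4^-1]
Gen 4 (s4): cancels prior s4^-1. Stack: [s4 s3]
Gen 5 (s3^-1): cancels prior s3. Stack: [s4]
Gen 6 (s4^-1): cancels prior s4. Stack: []
Reduced word: (empty)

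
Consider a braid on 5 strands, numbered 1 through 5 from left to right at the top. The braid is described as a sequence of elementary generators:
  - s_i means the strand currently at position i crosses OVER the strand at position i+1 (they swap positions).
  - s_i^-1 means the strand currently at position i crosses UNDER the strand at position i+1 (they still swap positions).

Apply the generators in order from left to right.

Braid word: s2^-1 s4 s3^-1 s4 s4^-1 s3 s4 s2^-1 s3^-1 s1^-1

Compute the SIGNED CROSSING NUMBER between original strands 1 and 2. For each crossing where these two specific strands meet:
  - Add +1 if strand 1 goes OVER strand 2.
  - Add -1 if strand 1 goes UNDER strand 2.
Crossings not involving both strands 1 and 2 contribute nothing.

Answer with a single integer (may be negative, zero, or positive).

Gen 1: crossing 2x3. Both 1&2? no. Sum: 0
Gen 2: crossing 4x5. Both 1&2? no. Sum: 0
Gen 3: crossing 2x5. Both 1&2? no. Sum: 0
Gen 4: crossing 2x4. Both 1&2? no. Sum: 0
Gen 5: crossing 4x2. Both 1&2? no. Sum: 0
Gen 6: crossing 5x2. Both 1&2? no. Sum: 0
Gen 7: crossing 5x4. Both 1&2? no. Sum: 0
Gen 8: crossing 3x2. Both 1&2? no. Sum: 0
Gen 9: crossing 3x4. Both 1&2? no. Sum: 0
Gen 10: 1 under 2. Both 1&2? yes. Contrib: -1. Sum: -1

Answer: -1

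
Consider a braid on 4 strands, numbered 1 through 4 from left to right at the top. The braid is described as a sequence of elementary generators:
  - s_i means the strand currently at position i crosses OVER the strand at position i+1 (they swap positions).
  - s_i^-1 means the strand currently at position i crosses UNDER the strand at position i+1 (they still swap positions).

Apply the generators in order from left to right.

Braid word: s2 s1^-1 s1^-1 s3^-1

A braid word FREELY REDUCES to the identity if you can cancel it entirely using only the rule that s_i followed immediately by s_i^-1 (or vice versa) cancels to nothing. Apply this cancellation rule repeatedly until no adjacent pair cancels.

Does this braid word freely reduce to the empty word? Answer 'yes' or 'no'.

Gen 1 (s2): push. Stack: [s2]
Gen 2 (s1^-1): push. Stack: [s2 s1^-1]
Gen 3 (s1^-1): push. Stack: [s2 s1^-1 s1^-1]
Gen 4 (s3^-1): push. Stack: [s2 s1^-1 s1^-1 s3^-1]
Reduced word: s2 s1^-1 s1^-1 s3^-1

Answer: no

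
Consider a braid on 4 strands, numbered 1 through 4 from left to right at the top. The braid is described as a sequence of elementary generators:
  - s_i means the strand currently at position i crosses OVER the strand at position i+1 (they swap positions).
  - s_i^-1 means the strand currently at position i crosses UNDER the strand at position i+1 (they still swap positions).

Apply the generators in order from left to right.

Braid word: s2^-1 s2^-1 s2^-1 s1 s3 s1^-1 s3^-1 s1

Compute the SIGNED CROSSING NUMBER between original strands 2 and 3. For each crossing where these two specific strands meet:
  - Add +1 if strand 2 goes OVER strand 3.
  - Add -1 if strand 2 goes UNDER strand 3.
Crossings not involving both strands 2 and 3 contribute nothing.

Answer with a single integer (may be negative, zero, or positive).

Answer: -1

Derivation:
Gen 1: 2 under 3. Both 2&3? yes. Contrib: -1. Sum: -1
Gen 2: 3 under 2. Both 2&3? yes. Contrib: +1. Sum: 0
Gen 3: 2 under 3. Both 2&3? yes. Contrib: -1. Sum: -1
Gen 4: crossing 1x3. Both 2&3? no. Sum: -1
Gen 5: crossing 2x4. Both 2&3? no. Sum: -1
Gen 6: crossing 3x1. Both 2&3? no. Sum: -1
Gen 7: crossing 4x2. Both 2&3? no. Sum: -1
Gen 8: crossing 1x3. Both 2&3? no. Sum: -1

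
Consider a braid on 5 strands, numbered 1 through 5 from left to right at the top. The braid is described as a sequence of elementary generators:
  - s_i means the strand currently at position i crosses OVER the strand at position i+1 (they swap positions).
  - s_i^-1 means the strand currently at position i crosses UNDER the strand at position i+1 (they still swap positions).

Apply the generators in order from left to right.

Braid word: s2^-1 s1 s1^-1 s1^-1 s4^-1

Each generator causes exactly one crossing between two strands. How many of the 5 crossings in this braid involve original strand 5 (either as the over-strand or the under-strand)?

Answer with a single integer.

Gen 1: crossing 2x3. Involves strand 5? no. Count so far: 0
Gen 2: crossing 1x3. Involves strand 5? no. Count so far: 0
Gen 3: crossing 3x1. Involves strand 5? no. Count so far: 0
Gen 4: crossing 1x3. Involves strand 5? no. Count so far: 0
Gen 5: crossing 4x5. Involves strand 5? yes. Count so far: 1

Answer: 1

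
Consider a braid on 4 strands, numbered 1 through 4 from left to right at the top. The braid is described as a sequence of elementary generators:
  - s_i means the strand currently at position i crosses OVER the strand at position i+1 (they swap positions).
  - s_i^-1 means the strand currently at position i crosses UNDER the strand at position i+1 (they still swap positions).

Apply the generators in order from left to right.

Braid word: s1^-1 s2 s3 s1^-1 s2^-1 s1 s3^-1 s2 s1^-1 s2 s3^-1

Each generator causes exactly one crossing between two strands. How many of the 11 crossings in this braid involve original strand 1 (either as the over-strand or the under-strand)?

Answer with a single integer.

Answer: 6

Derivation:
Gen 1: crossing 1x2. Involves strand 1? yes. Count so far: 1
Gen 2: crossing 1x3. Involves strand 1? yes. Count so far: 2
Gen 3: crossing 1x4. Involves strand 1? yes. Count so far: 3
Gen 4: crossing 2x3. Involves strand 1? no. Count so far: 3
Gen 5: crossing 2x4. Involves strand 1? no. Count so far: 3
Gen 6: crossing 3x4. Involves strand 1? no. Count so far: 3
Gen 7: crossing 2x1. Involves strand 1? yes. Count so far: 4
Gen 8: crossing 3x1. Involves strand 1? yes. Count so far: 5
Gen 9: crossing 4x1. Involves strand 1? yes. Count so far: 6
Gen 10: crossing 4x3. Involves strand 1? no. Count so far: 6
Gen 11: crossing 4x2. Involves strand 1? no. Count so far: 6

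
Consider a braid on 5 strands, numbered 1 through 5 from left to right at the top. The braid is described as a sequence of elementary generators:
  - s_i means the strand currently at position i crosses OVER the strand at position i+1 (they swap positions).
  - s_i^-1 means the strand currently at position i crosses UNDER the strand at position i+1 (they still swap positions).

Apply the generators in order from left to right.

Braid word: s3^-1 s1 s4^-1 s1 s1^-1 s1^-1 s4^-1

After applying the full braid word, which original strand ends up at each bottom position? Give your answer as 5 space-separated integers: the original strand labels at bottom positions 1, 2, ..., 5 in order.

Answer: 1 2 4 3 5

Derivation:
Gen 1 (s3^-1): strand 3 crosses under strand 4. Perm now: [1 2 4 3 5]
Gen 2 (s1): strand 1 crosses over strand 2. Perm now: [2 1 4 3 5]
Gen 3 (s4^-1): strand 3 crosses under strand 5. Perm now: [2 1 4 5 3]
Gen 4 (s1): strand 2 crosses over strand 1. Perm now: [1 2 4 5 3]
Gen 5 (s1^-1): strand 1 crosses under strand 2. Perm now: [2 1 4 5 3]
Gen 6 (s1^-1): strand 2 crosses under strand 1. Perm now: [1 2 4 5 3]
Gen 7 (s4^-1): strand 5 crosses under strand 3. Perm now: [1 2 4 3 5]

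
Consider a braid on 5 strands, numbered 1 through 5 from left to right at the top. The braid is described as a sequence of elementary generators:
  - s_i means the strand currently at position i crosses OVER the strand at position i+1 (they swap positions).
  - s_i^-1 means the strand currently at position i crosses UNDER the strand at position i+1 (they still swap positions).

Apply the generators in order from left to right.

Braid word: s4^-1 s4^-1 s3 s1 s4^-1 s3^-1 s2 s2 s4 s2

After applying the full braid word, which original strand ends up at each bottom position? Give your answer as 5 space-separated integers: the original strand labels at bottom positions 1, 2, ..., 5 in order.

Answer: 2 5 1 3 4

Derivation:
Gen 1 (s4^-1): strand 4 crosses under strand 5. Perm now: [1 2 3 5 4]
Gen 2 (s4^-1): strand 5 crosses under strand 4. Perm now: [1 2 3 4 5]
Gen 3 (s3): strand 3 crosses over strand 4. Perm now: [1 2 4 3 5]
Gen 4 (s1): strand 1 crosses over strand 2. Perm now: [2 1 4 3 5]
Gen 5 (s4^-1): strand 3 crosses under strand 5. Perm now: [2 1 4 5 3]
Gen 6 (s3^-1): strand 4 crosses under strand 5. Perm now: [2 1 5 4 3]
Gen 7 (s2): strand 1 crosses over strand 5. Perm now: [2 5 1 4 3]
Gen 8 (s2): strand 5 crosses over strand 1. Perm now: [2 1 5 4 3]
Gen 9 (s4): strand 4 crosses over strand 3. Perm now: [2 1 5 3 4]
Gen 10 (s2): strand 1 crosses over strand 5. Perm now: [2 5 1 3 4]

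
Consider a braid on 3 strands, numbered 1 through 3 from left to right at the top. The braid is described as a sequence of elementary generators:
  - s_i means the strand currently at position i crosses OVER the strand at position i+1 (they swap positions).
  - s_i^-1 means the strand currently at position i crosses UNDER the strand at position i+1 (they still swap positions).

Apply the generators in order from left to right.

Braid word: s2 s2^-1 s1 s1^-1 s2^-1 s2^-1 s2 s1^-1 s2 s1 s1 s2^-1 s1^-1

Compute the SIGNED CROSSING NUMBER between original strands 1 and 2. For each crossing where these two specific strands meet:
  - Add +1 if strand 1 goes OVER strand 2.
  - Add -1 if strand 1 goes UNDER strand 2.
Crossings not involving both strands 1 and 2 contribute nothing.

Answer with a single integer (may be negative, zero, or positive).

Gen 1: crossing 2x3. Both 1&2? no. Sum: 0
Gen 2: crossing 3x2. Both 1&2? no. Sum: 0
Gen 3: 1 over 2. Both 1&2? yes. Contrib: +1. Sum: 1
Gen 4: 2 under 1. Both 1&2? yes. Contrib: +1. Sum: 2
Gen 5: crossing 2x3. Both 1&2? no. Sum: 2
Gen 6: crossing 3x2. Both 1&2? no. Sum: 2
Gen 7: crossing 2x3. Both 1&2? no. Sum: 2
Gen 8: crossing 1x3. Both 1&2? no. Sum: 2
Gen 9: 1 over 2. Both 1&2? yes. Contrib: +1. Sum: 3
Gen 10: crossing 3x2. Both 1&2? no. Sum: 3
Gen 11: crossing 2x3. Both 1&2? no. Sum: 3
Gen 12: 2 under 1. Both 1&2? yes. Contrib: +1. Sum: 4
Gen 13: crossing 3x1. Both 1&2? no. Sum: 4

Answer: 4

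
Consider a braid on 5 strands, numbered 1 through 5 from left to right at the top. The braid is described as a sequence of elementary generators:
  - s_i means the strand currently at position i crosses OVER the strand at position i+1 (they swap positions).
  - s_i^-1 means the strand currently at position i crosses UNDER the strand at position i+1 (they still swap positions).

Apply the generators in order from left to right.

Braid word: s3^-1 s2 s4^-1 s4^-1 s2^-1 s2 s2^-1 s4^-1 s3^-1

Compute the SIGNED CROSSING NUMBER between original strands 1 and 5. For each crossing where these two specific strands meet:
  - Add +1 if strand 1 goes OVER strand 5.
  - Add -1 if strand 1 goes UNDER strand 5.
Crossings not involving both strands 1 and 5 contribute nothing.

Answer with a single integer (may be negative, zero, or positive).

Gen 1: crossing 3x4. Both 1&5? no. Sum: 0
Gen 2: crossing 2x4. Both 1&5? no. Sum: 0
Gen 3: crossing 3x5. Both 1&5? no. Sum: 0
Gen 4: crossing 5x3. Both 1&5? no. Sum: 0
Gen 5: crossing 4x2. Both 1&5? no. Sum: 0
Gen 6: crossing 2x4. Both 1&5? no. Sum: 0
Gen 7: crossing 4x2. Both 1&5? no. Sum: 0
Gen 8: crossing 3x5. Both 1&5? no. Sum: 0
Gen 9: crossing 4x5. Both 1&5? no. Sum: 0

Answer: 0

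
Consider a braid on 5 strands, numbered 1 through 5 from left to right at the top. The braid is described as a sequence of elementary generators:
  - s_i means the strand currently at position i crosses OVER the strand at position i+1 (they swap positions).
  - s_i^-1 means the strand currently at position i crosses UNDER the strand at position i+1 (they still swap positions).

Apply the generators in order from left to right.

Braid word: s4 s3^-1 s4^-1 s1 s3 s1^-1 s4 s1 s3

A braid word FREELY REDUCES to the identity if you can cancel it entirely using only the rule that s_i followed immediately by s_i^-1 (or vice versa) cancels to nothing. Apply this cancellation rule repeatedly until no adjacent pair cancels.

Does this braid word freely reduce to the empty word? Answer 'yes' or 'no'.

Gen 1 (s4): push. Stack: [s4]
Gen 2 (s3^-1): push. Stack: [s4 s3^-1]
Gen 3 (s4^-1): push. Stack: [s4 s3^-1 s4^-1]
Gen 4 (s1): push. Stack: [s4 s3^-1 s4^-1 s1]
Gen 5 (s3): push. Stack: [s4 s3^-1 s4^-1 s1 s3]
Gen 6 (s1^-1): push. Stack: [s4 s3^-1 s4^-1 s1 s3 s1^-1]
Gen 7 (s4): push. Stack: [s4 s3^-1 s4^-1 s1 s3 s1^-1 s4]
Gen 8 (s1): push. Stack: [s4 s3^-1 s4^-1 s1 s3 s1^-1 s4 s1]
Gen 9 (s3): push. Stack: [s4 s3^-1 s4^-1 s1 s3 s1^-1 s4 s1 s3]
Reduced word: s4 s3^-1 s4^-1 s1 s3 s1^-1 s4 s1 s3

Answer: no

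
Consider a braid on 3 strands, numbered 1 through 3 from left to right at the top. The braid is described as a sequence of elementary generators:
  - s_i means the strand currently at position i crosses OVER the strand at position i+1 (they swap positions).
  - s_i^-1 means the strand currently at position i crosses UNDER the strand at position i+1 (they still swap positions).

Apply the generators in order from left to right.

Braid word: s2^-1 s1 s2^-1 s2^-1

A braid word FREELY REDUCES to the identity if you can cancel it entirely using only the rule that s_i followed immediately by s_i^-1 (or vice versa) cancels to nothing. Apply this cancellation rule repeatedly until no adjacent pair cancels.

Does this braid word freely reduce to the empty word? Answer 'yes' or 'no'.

Answer: no

Derivation:
Gen 1 (s2^-1): push. Stack: [s2^-1]
Gen 2 (s1): push. Stack: [s2^-1 s1]
Gen 3 (s2^-1): push. Stack: [s2^-1 s1 s2^-1]
Gen 4 (s2^-1): push. Stack: [s2^-1 s1 s2^-1 s2^-1]
Reduced word: s2^-1 s1 s2^-1 s2^-1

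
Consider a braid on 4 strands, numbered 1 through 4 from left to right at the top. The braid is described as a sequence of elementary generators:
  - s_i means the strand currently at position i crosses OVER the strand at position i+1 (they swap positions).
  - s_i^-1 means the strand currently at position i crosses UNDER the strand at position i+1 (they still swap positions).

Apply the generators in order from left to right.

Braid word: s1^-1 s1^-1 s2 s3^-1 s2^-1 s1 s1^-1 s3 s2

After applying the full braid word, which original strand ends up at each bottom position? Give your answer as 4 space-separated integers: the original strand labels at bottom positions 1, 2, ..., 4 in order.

Gen 1 (s1^-1): strand 1 crosses under strand 2. Perm now: [2 1 3 4]
Gen 2 (s1^-1): strand 2 crosses under strand 1. Perm now: [1 2 3 4]
Gen 3 (s2): strand 2 crosses over strand 3. Perm now: [1 3 2 4]
Gen 4 (s3^-1): strand 2 crosses under strand 4. Perm now: [1 3 4 2]
Gen 5 (s2^-1): strand 3 crosses under strand 4. Perm now: [1 4 3 2]
Gen 6 (s1): strand 1 crosses over strand 4. Perm now: [4 1 3 2]
Gen 7 (s1^-1): strand 4 crosses under strand 1. Perm now: [1 4 3 2]
Gen 8 (s3): strand 3 crosses over strand 2. Perm now: [1 4 2 3]
Gen 9 (s2): strand 4 crosses over strand 2. Perm now: [1 2 4 3]

Answer: 1 2 4 3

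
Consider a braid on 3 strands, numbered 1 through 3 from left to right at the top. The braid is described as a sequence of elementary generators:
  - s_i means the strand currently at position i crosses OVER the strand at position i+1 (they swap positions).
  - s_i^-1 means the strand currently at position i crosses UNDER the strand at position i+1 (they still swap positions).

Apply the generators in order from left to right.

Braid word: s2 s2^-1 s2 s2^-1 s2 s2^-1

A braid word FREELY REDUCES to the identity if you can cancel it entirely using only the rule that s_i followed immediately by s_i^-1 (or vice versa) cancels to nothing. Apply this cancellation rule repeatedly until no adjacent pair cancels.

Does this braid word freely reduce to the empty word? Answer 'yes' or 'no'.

Answer: yes

Derivation:
Gen 1 (s2): push. Stack: [s2]
Gen 2 (s2^-1): cancels prior s2. Stack: []
Gen 3 (s2): push. Stack: [s2]
Gen 4 (s2^-1): cancels prior s2. Stack: []
Gen 5 (s2): push. Stack: [s2]
Gen 6 (s2^-1): cancels prior s2. Stack: []
Reduced word: (empty)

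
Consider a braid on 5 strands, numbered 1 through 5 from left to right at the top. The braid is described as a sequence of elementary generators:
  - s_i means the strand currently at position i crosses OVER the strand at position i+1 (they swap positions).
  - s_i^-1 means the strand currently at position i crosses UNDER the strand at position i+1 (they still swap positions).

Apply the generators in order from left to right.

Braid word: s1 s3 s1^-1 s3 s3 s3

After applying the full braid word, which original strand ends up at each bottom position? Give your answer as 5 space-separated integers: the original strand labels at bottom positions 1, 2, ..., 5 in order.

Answer: 1 2 3 4 5

Derivation:
Gen 1 (s1): strand 1 crosses over strand 2. Perm now: [2 1 3 4 5]
Gen 2 (s3): strand 3 crosses over strand 4. Perm now: [2 1 4 3 5]
Gen 3 (s1^-1): strand 2 crosses under strand 1. Perm now: [1 2 4 3 5]
Gen 4 (s3): strand 4 crosses over strand 3. Perm now: [1 2 3 4 5]
Gen 5 (s3): strand 3 crosses over strand 4. Perm now: [1 2 4 3 5]
Gen 6 (s3): strand 4 crosses over strand 3. Perm now: [1 2 3 4 5]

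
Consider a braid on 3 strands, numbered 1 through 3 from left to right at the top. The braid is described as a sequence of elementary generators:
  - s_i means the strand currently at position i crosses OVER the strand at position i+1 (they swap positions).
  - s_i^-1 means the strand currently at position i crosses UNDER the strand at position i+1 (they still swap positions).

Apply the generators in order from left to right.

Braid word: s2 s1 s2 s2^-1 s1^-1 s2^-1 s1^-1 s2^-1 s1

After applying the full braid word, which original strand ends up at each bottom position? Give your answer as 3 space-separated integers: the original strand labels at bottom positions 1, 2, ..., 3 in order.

Answer: 3 2 1

Derivation:
Gen 1 (s2): strand 2 crosses over strand 3. Perm now: [1 3 2]
Gen 2 (s1): strand 1 crosses over strand 3. Perm now: [3 1 2]
Gen 3 (s2): strand 1 crosses over strand 2. Perm now: [3 2 1]
Gen 4 (s2^-1): strand 2 crosses under strand 1. Perm now: [3 1 2]
Gen 5 (s1^-1): strand 3 crosses under strand 1. Perm now: [1 3 2]
Gen 6 (s2^-1): strand 3 crosses under strand 2. Perm now: [1 2 3]
Gen 7 (s1^-1): strand 1 crosses under strand 2. Perm now: [2 1 3]
Gen 8 (s2^-1): strand 1 crosses under strand 3. Perm now: [2 3 1]
Gen 9 (s1): strand 2 crosses over strand 3. Perm now: [3 2 1]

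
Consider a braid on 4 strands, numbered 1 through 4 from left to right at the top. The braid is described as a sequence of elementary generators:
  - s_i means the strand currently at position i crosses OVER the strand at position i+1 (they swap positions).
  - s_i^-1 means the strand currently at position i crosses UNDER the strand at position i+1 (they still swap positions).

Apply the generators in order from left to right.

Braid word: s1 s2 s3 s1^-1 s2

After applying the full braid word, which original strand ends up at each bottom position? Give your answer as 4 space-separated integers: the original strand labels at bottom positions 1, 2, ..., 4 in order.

Answer: 3 4 2 1

Derivation:
Gen 1 (s1): strand 1 crosses over strand 2. Perm now: [2 1 3 4]
Gen 2 (s2): strand 1 crosses over strand 3. Perm now: [2 3 1 4]
Gen 3 (s3): strand 1 crosses over strand 4. Perm now: [2 3 4 1]
Gen 4 (s1^-1): strand 2 crosses under strand 3. Perm now: [3 2 4 1]
Gen 5 (s2): strand 2 crosses over strand 4. Perm now: [3 4 2 1]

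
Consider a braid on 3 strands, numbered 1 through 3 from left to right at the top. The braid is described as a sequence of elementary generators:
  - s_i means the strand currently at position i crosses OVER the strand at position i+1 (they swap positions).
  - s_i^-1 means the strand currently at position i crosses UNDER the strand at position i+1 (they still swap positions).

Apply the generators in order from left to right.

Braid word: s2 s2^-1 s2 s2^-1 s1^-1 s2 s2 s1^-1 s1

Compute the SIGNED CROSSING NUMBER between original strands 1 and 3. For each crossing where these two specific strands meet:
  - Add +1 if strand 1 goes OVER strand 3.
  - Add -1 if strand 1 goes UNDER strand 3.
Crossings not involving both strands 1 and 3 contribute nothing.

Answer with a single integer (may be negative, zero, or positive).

Answer: 0

Derivation:
Gen 1: crossing 2x3. Both 1&3? no. Sum: 0
Gen 2: crossing 3x2. Both 1&3? no. Sum: 0
Gen 3: crossing 2x3. Both 1&3? no. Sum: 0
Gen 4: crossing 3x2. Both 1&3? no. Sum: 0
Gen 5: crossing 1x2. Both 1&3? no. Sum: 0
Gen 6: 1 over 3. Both 1&3? yes. Contrib: +1. Sum: 1
Gen 7: 3 over 1. Both 1&3? yes. Contrib: -1. Sum: 0
Gen 8: crossing 2x1. Both 1&3? no. Sum: 0
Gen 9: crossing 1x2. Both 1&3? no. Sum: 0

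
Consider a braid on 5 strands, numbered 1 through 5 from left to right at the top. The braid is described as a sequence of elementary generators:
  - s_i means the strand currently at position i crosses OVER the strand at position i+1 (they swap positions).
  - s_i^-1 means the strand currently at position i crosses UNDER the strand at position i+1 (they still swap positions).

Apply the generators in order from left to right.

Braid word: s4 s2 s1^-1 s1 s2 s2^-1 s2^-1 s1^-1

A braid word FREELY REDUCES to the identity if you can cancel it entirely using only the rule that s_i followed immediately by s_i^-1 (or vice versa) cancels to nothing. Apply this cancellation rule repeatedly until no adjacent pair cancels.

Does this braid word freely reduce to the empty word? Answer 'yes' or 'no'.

Gen 1 (s4): push. Stack: [s4]
Gen 2 (s2): push. Stack: [s4 s2]
Gen 3 (s1^-1): push. Stack: [s4 s2 s1^-1]
Gen 4 (s1): cancels prior s1^-1. Stack: [s4 s2]
Gen 5 (s2): push. Stack: [s4 s2 s2]
Gen 6 (s2^-1): cancels prior s2. Stack: [s4 s2]
Gen 7 (s2^-1): cancels prior s2. Stack: [s4]
Gen 8 (s1^-1): push. Stack: [s4 s1^-1]
Reduced word: s4 s1^-1

Answer: no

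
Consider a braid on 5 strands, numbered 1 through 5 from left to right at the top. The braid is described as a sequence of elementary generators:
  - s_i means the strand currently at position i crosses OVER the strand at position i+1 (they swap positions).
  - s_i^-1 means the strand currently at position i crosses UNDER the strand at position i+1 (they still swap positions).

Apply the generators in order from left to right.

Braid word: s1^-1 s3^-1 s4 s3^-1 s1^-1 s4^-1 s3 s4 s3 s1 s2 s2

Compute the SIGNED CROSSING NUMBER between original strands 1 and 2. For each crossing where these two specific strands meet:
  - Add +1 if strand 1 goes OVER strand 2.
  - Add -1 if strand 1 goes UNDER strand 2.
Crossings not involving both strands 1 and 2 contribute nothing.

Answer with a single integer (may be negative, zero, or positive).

Gen 1: 1 under 2. Both 1&2? yes. Contrib: -1. Sum: -1
Gen 2: crossing 3x4. Both 1&2? no. Sum: -1
Gen 3: crossing 3x5. Both 1&2? no. Sum: -1
Gen 4: crossing 4x5. Both 1&2? no. Sum: -1
Gen 5: 2 under 1. Both 1&2? yes. Contrib: +1. Sum: 0
Gen 6: crossing 4x3. Both 1&2? no. Sum: 0
Gen 7: crossing 5x3. Both 1&2? no. Sum: 0
Gen 8: crossing 5x4. Both 1&2? no. Sum: 0
Gen 9: crossing 3x4. Both 1&2? no. Sum: 0
Gen 10: 1 over 2. Both 1&2? yes. Contrib: +1. Sum: 1
Gen 11: crossing 1x4. Both 1&2? no. Sum: 1
Gen 12: crossing 4x1. Both 1&2? no. Sum: 1

Answer: 1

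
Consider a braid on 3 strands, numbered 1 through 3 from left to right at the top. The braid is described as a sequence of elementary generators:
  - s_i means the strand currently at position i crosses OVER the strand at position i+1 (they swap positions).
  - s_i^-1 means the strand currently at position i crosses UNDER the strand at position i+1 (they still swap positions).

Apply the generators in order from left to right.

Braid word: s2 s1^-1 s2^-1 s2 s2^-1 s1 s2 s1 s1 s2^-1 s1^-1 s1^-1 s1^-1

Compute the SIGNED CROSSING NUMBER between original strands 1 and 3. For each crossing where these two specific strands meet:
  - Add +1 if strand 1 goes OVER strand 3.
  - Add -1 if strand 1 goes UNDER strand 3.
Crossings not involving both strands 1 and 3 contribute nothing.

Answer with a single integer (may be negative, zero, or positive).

Gen 1: crossing 2x3. Both 1&3? no. Sum: 0
Gen 2: 1 under 3. Both 1&3? yes. Contrib: -1. Sum: -1
Gen 3: crossing 1x2. Both 1&3? no. Sum: -1
Gen 4: crossing 2x1. Both 1&3? no. Sum: -1
Gen 5: crossing 1x2. Both 1&3? no. Sum: -1
Gen 6: crossing 3x2. Both 1&3? no. Sum: -1
Gen 7: 3 over 1. Both 1&3? yes. Contrib: -1. Sum: -2
Gen 8: crossing 2x1. Both 1&3? no. Sum: -2
Gen 9: crossing 1x2. Both 1&3? no. Sum: -2
Gen 10: 1 under 3. Both 1&3? yes. Contrib: -1. Sum: -3
Gen 11: crossing 2x3. Both 1&3? no. Sum: -3
Gen 12: crossing 3x2. Both 1&3? no. Sum: -3
Gen 13: crossing 2x3. Both 1&3? no. Sum: -3

Answer: -3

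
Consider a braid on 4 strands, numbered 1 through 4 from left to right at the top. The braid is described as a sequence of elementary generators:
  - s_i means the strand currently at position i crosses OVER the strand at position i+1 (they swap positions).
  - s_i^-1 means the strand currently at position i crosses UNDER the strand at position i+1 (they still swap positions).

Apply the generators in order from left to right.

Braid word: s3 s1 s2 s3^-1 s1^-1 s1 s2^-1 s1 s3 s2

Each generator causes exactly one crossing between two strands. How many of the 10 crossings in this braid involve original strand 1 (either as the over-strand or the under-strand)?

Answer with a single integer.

Answer: 5

Derivation:
Gen 1: crossing 3x4. Involves strand 1? no. Count so far: 0
Gen 2: crossing 1x2. Involves strand 1? yes. Count so far: 1
Gen 3: crossing 1x4. Involves strand 1? yes. Count so far: 2
Gen 4: crossing 1x3. Involves strand 1? yes. Count so far: 3
Gen 5: crossing 2x4. Involves strand 1? no. Count so far: 3
Gen 6: crossing 4x2. Involves strand 1? no. Count so far: 3
Gen 7: crossing 4x3. Involves strand 1? no. Count so far: 3
Gen 8: crossing 2x3. Involves strand 1? no. Count so far: 3
Gen 9: crossing 4x1. Involves strand 1? yes. Count so far: 4
Gen 10: crossing 2x1. Involves strand 1? yes. Count so far: 5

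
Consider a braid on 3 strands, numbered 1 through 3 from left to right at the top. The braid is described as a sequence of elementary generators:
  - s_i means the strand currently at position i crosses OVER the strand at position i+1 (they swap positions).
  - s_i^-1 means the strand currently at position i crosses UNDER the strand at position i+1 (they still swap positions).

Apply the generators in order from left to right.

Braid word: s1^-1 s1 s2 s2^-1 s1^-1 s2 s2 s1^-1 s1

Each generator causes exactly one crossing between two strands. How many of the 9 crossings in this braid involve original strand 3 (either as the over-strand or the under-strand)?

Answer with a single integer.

Gen 1: crossing 1x2. Involves strand 3? no. Count so far: 0
Gen 2: crossing 2x1. Involves strand 3? no. Count so far: 0
Gen 3: crossing 2x3. Involves strand 3? yes. Count so far: 1
Gen 4: crossing 3x2. Involves strand 3? yes. Count so far: 2
Gen 5: crossing 1x2. Involves strand 3? no. Count so far: 2
Gen 6: crossing 1x3. Involves strand 3? yes. Count so far: 3
Gen 7: crossing 3x1. Involves strand 3? yes. Count so far: 4
Gen 8: crossing 2x1. Involves strand 3? no. Count so far: 4
Gen 9: crossing 1x2. Involves strand 3? no. Count so far: 4

Answer: 4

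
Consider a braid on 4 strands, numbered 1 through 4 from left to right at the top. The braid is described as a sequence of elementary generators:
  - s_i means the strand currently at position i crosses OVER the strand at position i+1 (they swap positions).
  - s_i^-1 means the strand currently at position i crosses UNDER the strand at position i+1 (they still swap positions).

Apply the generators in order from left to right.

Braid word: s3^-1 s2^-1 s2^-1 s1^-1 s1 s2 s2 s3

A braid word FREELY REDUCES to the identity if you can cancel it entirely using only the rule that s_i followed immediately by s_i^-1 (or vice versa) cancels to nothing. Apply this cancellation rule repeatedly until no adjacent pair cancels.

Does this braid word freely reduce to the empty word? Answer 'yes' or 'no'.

Gen 1 (s3^-1): push. Stack: [s3^-1]
Gen 2 (s2^-1): push. Stack: [s3^-1 s2^-1]
Gen 3 (s2^-1): push. Stack: [s3^-1 s2^-1 s2^-1]
Gen 4 (s1^-1): push. Stack: [s3^-1 s2^-1 s2^-1 s1^-1]
Gen 5 (s1): cancels prior s1^-1. Stack: [s3^-1 s2^-1 s2^-1]
Gen 6 (s2): cancels prior s2^-1. Stack: [s3^-1 s2^-1]
Gen 7 (s2): cancels prior s2^-1. Stack: [s3^-1]
Gen 8 (s3): cancels prior s3^-1. Stack: []
Reduced word: (empty)

Answer: yes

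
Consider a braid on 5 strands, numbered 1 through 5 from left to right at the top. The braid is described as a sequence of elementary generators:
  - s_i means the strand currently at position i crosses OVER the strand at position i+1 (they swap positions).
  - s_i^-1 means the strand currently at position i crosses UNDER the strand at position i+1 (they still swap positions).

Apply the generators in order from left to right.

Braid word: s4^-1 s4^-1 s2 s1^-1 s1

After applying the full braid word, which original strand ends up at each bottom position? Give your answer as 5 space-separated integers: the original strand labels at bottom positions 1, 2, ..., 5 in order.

Gen 1 (s4^-1): strand 4 crosses under strand 5. Perm now: [1 2 3 5 4]
Gen 2 (s4^-1): strand 5 crosses under strand 4. Perm now: [1 2 3 4 5]
Gen 3 (s2): strand 2 crosses over strand 3. Perm now: [1 3 2 4 5]
Gen 4 (s1^-1): strand 1 crosses under strand 3. Perm now: [3 1 2 4 5]
Gen 5 (s1): strand 3 crosses over strand 1. Perm now: [1 3 2 4 5]

Answer: 1 3 2 4 5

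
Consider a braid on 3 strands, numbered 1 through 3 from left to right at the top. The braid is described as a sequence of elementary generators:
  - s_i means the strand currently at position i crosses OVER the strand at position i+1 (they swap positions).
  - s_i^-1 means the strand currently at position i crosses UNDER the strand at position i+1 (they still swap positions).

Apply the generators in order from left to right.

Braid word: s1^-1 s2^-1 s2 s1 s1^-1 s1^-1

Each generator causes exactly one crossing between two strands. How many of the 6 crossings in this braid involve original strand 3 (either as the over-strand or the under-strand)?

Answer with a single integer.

Answer: 2

Derivation:
Gen 1: crossing 1x2. Involves strand 3? no. Count so far: 0
Gen 2: crossing 1x3. Involves strand 3? yes. Count so far: 1
Gen 3: crossing 3x1. Involves strand 3? yes. Count so far: 2
Gen 4: crossing 2x1. Involves strand 3? no. Count so far: 2
Gen 5: crossing 1x2. Involves strand 3? no. Count so far: 2
Gen 6: crossing 2x1. Involves strand 3? no. Count so far: 2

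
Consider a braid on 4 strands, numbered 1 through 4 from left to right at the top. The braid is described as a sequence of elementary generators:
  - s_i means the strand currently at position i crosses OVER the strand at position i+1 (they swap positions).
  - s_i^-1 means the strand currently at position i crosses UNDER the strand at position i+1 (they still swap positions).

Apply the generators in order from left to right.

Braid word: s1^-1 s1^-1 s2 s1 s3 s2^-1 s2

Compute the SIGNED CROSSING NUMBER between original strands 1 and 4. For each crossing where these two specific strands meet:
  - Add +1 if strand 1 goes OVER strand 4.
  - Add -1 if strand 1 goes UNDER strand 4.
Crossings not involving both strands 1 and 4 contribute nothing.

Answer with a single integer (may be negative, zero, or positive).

Answer: -2

Derivation:
Gen 1: crossing 1x2. Both 1&4? no. Sum: 0
Gen 2: crossing 2x1. Both 1&4? no. Sum: 0
Gen 3: crossing 2x3. Both 1&4? no. Sum: 0
Gen 4: crossing 1x3. Both 1&4? no. Sum: 0
Gen 5: crossing 2x4. Both 1&4? no. Sum: 0
Gen 6: 1 under 4. Both 1&4? yes. Contrib: -1. Sum: -1
Gen 7: 4 over 1. Both 1&4? yes. Contrib: -1. Sum: -2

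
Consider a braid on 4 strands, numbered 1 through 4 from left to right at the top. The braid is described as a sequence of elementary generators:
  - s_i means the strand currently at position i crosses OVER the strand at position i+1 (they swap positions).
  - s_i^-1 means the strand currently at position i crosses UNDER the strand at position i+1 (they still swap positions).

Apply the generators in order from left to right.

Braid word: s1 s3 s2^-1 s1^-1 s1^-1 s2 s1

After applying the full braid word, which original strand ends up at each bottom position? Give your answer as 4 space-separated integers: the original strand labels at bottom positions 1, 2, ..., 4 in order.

Gen 1 (s1): strand 1 crosses over strand 2. Perm now: [2 1 3 4]
Gen 2 (s3): strand 3 crosses over strand 4. Perm now: [2 1 4 3]
Gen 3 (s2^-1): strand 1 crosses under strand 4. Perm now: [2 4 1 3]
Gen 4 (s1^-1): strand 2 crosses under strand 4. Perm now: [4 2 1 3]
Gen 5 (s1^-1): strand 4 crosses under strand 2. Perm now: [2 4 1 3]
Gen 6 (s2): strand 4 crosses over strand 1. Perm now: [2 1 4 3]
Gen 7 (s1): strand 2 crosses over strand 1. Perm now: [1 2 4 3]

Answer: 1 2 4 3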